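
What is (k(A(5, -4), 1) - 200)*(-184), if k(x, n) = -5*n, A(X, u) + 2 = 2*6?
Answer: 37720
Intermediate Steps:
A(X, u) = 10 (A(X, u) = -2 + 2*6 = -2 + 12 = 10)
(k(A(5, -4), 1) - 200)*(-184) = (-5*1 - 200)*(-184) = (-5 - 200)*(-184) = -205*(-184) = 37720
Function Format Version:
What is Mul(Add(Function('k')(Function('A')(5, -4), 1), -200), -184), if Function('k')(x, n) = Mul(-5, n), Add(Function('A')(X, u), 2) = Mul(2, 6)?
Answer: 37720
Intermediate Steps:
Function('A')(X, u) = 10 (Function('A')(X, u) = Add(-2, Mul(2, 6)) = Add(-2, 12) = 10)
Mul(Add(Function('k')(Function('A')(5, -4), 1), -200), -184) = Mul(Add(Mul(-5, 1), -200), -184) = Mul(Add(-5, -200), -184) = Mul(-205, -184) = 37720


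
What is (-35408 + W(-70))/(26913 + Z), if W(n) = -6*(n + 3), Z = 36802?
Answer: -35006/63715 ≈ -0.54942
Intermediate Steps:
W(n) = -18 - 6*n (W(n) = -6*(3 + n) = -18 - 6*n)
(-35408 + W(-70))/(26913 + Z) = (-35408 + (-18 - 6*(-70)))/(26913 + 36802) = (-35408 + (-18 + 420))/63715 = (-35408 + 402)*(1/63715) = -35006*1/63715 = -35006/63715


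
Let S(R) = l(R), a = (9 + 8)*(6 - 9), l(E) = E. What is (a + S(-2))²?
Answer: 2809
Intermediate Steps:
a = -51 (a = 17*(-3) = -51)
S(R) = R
(a + S(-2))² = (-51 - 2)² = (-53)² = 2809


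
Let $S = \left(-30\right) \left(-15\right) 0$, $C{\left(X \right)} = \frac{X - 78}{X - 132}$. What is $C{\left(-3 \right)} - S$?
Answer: $\frac{3}{5} \approx 0.6$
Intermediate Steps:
$C{\left(X \right)} = \frac{-78 + X}{-132 + X}$
$S = 0$ ($S = 450 \cdot 0 = 0$)
$C{\left(-3 \right)} - S = \frac{-78 - 3}{-132 - 3} - 0 = \frac{1}{-135} \left(-81\right) + 0 = \left(- \frac{1}{135}\right) \left(-81\right) + 0 = \frac{3}{5} + 0 = \frac{3}{5}$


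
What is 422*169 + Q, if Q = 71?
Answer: 71389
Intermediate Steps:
422*169 + Q = 422*169 + 71 = 71318 + 71 = 71389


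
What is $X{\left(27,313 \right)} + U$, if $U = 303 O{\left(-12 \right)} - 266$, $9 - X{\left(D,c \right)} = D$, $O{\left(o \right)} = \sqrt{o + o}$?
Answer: $-284 + 606 i \sqrt{6} \approx -284.0 + 1484.4 i$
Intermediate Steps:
$O{\left(o \right)} = \sqrt{2} \sqrt{o}$ ($O{\left(o \right)} = \sqrt{2 o} = \sqrt{2} \sqrt{o}$)
$X{\left(D,c \right)} = 9 - D$
$U = -266 + 606 i \sqrt{6}$ ($U = 303 \sqrt{2} \sqrt{-12} - 266 = 303 \sqrt{2} \cdot 2 i \sqrt{3} - 266 = 303 \cdot 2 i \sqrt{6} - 266 = 606 i \sqrt{6} - 266 = -266 + 606 i \sqrt{6} \approx -266.0 + 1484.4 i$)
$X{\left(27,313 \right)} + U = \left(9 - 27\right) - \left(266 - 606 i \sqrt{6}\right) = -18 - \left(266 - 606 i \sqrt{6}\right) = -284 + 606 i \sqrt{6}$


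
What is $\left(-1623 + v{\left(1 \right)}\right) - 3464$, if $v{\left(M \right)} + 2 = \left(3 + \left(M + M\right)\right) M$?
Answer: $-5084$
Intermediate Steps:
$v{\left(M \right)} = -2 + M \left(3 + 2 M\right)$ ($v{\left(M \right)} = -2 + \left(3 + \left(M + M\right)\right) M = -2 + \left(3 + 2 M\right) M = -2 + M \left(3 + 2 M\right)$)
$\left(-1623 + v{\left(1 \right)}\right) - 3464 = \left(-1623 + \left(-2 + 2 \cdot 1^{2} + 3 \cdot 1\right)\right) - 3464 = \left(-1623 + \left(-2 + 2 \cdot 1 + 3\right)\right) - 3464 = \left(-1623 + \left(-2 + 2 + 3\right)\right) - 3464 = \left(-1623 + 3\right) - 3464 = -1620 - 3464 = -5084$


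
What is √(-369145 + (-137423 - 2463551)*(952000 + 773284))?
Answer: I*√4487419195761 ≈ 2.1184e+6*I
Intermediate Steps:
√(-369145 + (-137423 - 2463551)*(952000 + 773284)) = √(-369145 - 2600974*1725284) = √(-369145 - 4487418826616) = √(-4487419195761) = I*√4487419195761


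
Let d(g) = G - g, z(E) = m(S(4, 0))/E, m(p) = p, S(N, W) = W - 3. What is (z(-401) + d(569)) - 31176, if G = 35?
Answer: -12715707/401 ≈ -31710.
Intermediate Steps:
S(N, W) = -3 + W
z(E) = -3/E (z(E) = (-3 + 0)/E = -3/E)
d(g) = 35 - g
(z(-401) + d(569)) - 31176 = (-3/(-401) + (35 - 1*569)) - 31176 = (-3*(-1/401) + (35 - 569)) - 31176 = (3/401 - 534) - 31176 = -214131/401 - 31176 = -12715707/401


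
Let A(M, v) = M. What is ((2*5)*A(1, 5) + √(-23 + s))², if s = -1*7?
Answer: (10 + I*√30)² ≈ 70.0 + 109.54*I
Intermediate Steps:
s = -7
((2*5)*A(1, 5) + √(-23 + s))² = ((2*5)*1 + √(-23 - 7))² = (10*1 + √(-30))² = (10 + I*√30)²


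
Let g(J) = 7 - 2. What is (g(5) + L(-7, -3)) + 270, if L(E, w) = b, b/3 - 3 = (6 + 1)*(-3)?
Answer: 221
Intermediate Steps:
g(J) = 5
b = -54 (b = 9 + 3*((6 + 1)*(-3)) = 9 + 3*(7*(-3)) = 9 + 3*(-21) = 9 - 63 = -54)
L(E, w) = -54
(g(5) + L(-7, -3)) + 270 = (5 - 54) + 270 = -49 + 270 = 221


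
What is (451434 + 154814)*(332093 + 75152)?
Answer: 246891466760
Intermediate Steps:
(451434 + 154814)*(332093 + 75152) = 606248*407245 = 246891466760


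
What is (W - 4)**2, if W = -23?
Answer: 729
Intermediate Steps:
(W - 4)**2 = (-23 - 4)**2 = (-27)**2 = 729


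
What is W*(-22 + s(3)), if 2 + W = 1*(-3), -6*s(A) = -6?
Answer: 105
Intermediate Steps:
s(A) = 1 (s(A) = -1/6*(-6) = 1)
W = -5 (W = -2 + 1*(-3) = -2 - 3 = -5)
W*(-22 + s(3)) = -5*(-22 + 1) = -5*(-21) = 105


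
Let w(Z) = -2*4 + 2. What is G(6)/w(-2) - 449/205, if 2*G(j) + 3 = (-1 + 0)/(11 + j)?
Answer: -20234/10455 ≈ -1.9353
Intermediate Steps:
w(Z) = -6 (w(Z) = -8 + 2 = -6)
G(j) = -3/2 - 1/(2*(11 + j)) (G(j) = -3/2 + ((-1 + 0)/(11 + j))/2 = -3/2 + (-1/(11 + j))/2 = -3/2 - 1/(2*(11 + j)))
G(6)/w(-2) - 449/205 = ((-34 - 3*6)/(2*(11 + 6)))/(-6) - 449/205 = ((½)*(-34 - 18)/17)*(-⅙) - 449*1/205 = ((½)*(1/17)*(-52))*(-⅙) - 449/205 = -26/17*(-⅙) - 449/205 = 13/51 - 449/205 = -20234/10455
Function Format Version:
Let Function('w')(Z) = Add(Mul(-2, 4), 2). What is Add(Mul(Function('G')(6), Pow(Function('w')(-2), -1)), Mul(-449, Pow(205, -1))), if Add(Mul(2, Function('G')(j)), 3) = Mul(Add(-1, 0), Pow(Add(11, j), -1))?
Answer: Rational(-20234, 10455) ≈ -1.9353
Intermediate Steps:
Function('w')(Z) = -6 (Function('w')(Z) = Add(-8, 2) = -6)
Function('G')(j) = Add(Rational(-3, 2), Mul(Rational(-1, 2), Pow(Add(11, j), -1))) (Function('G')(j) = Add(Rational(-3, 2), Mul(Rational(1, 2), Mul(Add(-1, 0), Pow(Add(11, j), -1)))) = Add(Rational(-3, 2), Mul(Rational(1, 2), Mul(-1, Pow(Add(11, j), -1)))) = Add(Rational(-3, 2), Mul(Rational(-1, 2), Pow(Add(11, j), -1))))
Add(Mul(Function('G')(6), Pow(Function('w')(-2), -1)), Mul(-449, Pow(205, -1))) = Add(Mul(Mul(Rational(1, 2), Pow(Add(11, 6), -1), Add(-34, Mul(-3, 6))), Pow(-6, -1)), Mul(-449, Pow(205, -1))) = Add(Mul(Mul(Rational(1, 2), Pow(17, -1), Add(-34, -18)), Rational(-1, 6)), Mul(-449, Rational(1, 205))) = Add(Mul(Mul(Rational(1, 2), Rational(1, 17), -52), Rational(-1, 6)), Rational(-449, 205)) = Add(Mul(Rational(-26, 17), Rational(-1, 6)), Rational(-449, 205)) = Add(Rational(13, 51), Rational(-449, 205)) = Rational(-20234, 10455)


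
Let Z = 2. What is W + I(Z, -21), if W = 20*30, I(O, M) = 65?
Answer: 665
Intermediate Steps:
W = 600
W + I(Z, -21) = 600 + 65 = 665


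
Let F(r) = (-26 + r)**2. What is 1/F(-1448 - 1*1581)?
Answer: 1/9333025 ≈ 1.0715e-7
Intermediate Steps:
1/F(-1448 - 1*1581) = 1/((-26 + (-1448 - 1*1581))**2) = 1/((-26 + (-1448 - 1581))**2) = 1/((-26 - 3029)**2) = 1/((-3055)**2) = 1/9333025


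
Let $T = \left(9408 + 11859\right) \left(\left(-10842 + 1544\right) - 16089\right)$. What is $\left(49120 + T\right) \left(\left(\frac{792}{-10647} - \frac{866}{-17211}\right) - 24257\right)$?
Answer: $\frac{266628438368639978879}{20360613} \approx 1.3095 \cdot 10^{13}$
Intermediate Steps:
$T = -539905329$ ($T = 21267 \left(-9298 - 16089\right) = 21267 \left(-25387\right) = -539905329$)
$\left(49120 + T\right) \left(\left(\frac{792}{-10647} - \frac{866}{-17211}\right) - 24257\right) = \left(49120 - 539905329\right) \left(\left(\frac{792}{-10647} - \frac{866}{-17211}\right) - 24257\right) = - 539856209 \left(\left(792 \left(- \frac{1}{10647}\right) - - \frac{866}{17211}\right) - 24257\right) = - 539856209 \left(\left(- \frac{88}{1183} + \frac{866}{17211}\right) - 24257\right) = - 539856209 \left(- \frac{490090}{20360613} - 24257\right) = \left(-539856209\right) \left(- \frac{493887879631}{20360613}\right) = \frac{266628438368639978879}{20360613}$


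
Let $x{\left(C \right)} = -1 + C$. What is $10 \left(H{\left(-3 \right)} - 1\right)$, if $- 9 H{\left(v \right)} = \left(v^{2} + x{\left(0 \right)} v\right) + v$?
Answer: $-20$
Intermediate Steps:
$H{\left(v \right)} = - \frac{v^{2}}{9}$ ($H{\left(v \right)} = - \frac{\left(v^{2} + \left(-1 + 0\right) v\right) + v}{9} = - \frac{\left(v^{2} - v\right) + v}{9} = - \frac{v^{2}}{9}$)
$10 \left(H{\left(-3 \right)} - 1\right) = 10 \left(- \frac{\left(-3\right)^{2}}{9} - 1\right) = 10 \left(\left(- \frac{1}{9}\right) 9 - 1\right) = 10 \left(-1 - 1\right) = 10 \left(-2\right) = -20$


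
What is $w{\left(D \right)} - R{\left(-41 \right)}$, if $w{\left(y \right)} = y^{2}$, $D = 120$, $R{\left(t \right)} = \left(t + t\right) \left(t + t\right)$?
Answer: $7676$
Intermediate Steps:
$R{\left(t \right)} = 4 t^{2}$ ($R{\left(t \right)} = 2 t 2 t = 4 t^{2}$)
$w{\left(D \right)} - R{\left(-41 \right)} = 120^{2} - 4 \left(-41\right)^{2} = 14400 - 4 \cdot 1681 = 14400 - 6724 = 7676$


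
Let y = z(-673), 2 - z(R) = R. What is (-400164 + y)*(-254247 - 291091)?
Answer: 217856532282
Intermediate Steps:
z(R) = 2 - R
y = 675 (y = 2 - 1*(-673) = 2 + 673 = 675)
(-400164 + y)*(-254247 - 291091) = (-400164 + 675)*(-254247 - 291091) = -399489*(-545338) = 217856532282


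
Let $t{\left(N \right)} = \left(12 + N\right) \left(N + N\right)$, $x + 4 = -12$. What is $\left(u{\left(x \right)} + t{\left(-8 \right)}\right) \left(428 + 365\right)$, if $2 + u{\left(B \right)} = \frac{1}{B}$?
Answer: $- \frac{838201}{16} \approx -52388.0$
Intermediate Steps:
$x = -16$ ($x = -4 - 12 = -16$)
$t{\left(N \right)} = 2 N \left(12 + N\right)$ ($t{\left(N \right)} = \left(12 + N\right) 2 N = 2 N \left(12 + N\right)$)
$u{\left(B \right)} = -2 + \frac{1}{B}$
$\left(u{\left(x \right)} + t{\left(-8 \right)}\right) \left(428 + 365\right) = \left(\left(-2 + \frac{1}{-16}\right) + 2 \left(-8\right) \left(12 - 8\right)\right) \left(428 + 365\right) = \left(\left(-2 - \frac{1}{16}\right) + 2 \left(-8\right) 4\right) 793 = \left(- \frac{33}{16} - 64\right) 793 = \left(- \frac{1057}{16}\right) 793 = - \frac{838201}{16}$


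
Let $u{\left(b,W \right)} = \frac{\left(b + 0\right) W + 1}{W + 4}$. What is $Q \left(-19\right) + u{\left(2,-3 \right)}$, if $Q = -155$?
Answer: $2940$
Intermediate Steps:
$u{\left(b,W \right)} = \frac{1 + W b}{4 + W}$ ($u{\left(b,W \right)} = \frac{b W + 1}{4 + W} = \frac{W b + 1}{4 + W} = \frac{1 + W b}{4 + W}$)
$Q \left(-19\right) + u{\left(2,-3 \right)} = \left(-155\right) \left(-19\right) + \frac{1 - 6}{4 - 3} = 2945 + \frac{1 - 6}{1} = 2945 + 1 \left(-5\right) = 2945 - 5 = 2940$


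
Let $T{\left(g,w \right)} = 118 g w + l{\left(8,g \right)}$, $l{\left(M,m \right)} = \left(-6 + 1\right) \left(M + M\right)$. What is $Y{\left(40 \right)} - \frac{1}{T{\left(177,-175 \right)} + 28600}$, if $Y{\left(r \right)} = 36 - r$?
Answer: $- \frac{14506119}{3626530} \approx -4.0$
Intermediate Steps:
$l{\left(M,m \right)} = - 10 M$ ($l{\left(M,m \right)} = - 5 \cdot 2 M = - 10 M$)
$T{\left(g,w \right)} = -80 + 118 g w$ ($T{\left(g,w \right)} = 118 g w - 80 = -80 + 118 g w$)
$Y{\left(40 \right)} - \frac{1}{T{\left(177,-175 \right)} + 28600} = \left(36 - 40\right) - \frac{1}{\left(-80 + 118 \cdot 177 \left(-175\right)\right) + 28600} = \left(36 - 40\right) - \frac{1}{\left(-80 - 3655050\right) + 28600} = -4 - \frac{1}{-3655130 + 28600} = -4 - \frac{1}{-3626530} = -4 - - \frac{1}{3626530} = -4 + \frac{1}{3626530} = - \frac{14506119}{3626530}$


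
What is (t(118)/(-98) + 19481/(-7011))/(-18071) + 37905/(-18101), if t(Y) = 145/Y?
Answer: -55530898821696241/26519956317871884 ≈ -2.0939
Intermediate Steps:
(t(118)/(-98) + 19481/(-7011))/(-18071) + 37905/(-18101) = ((145/118)/(-98) + 19481/(-7011))/(-18071) + 37905/(-18101) = ((145*(1/118))*(-1/98) + 19481*(-1/7011))*(-1/18071) + 37905*(-1/18101) = ((145/118)*(-1/98) - 19481/7011)*(-1/18071) - 37905/18101 = (-145/11564 - 19481/7011)*(-1/18071) - 37905/18101 = -226294879/81075204*(-1/18071) - 37905/18101 = 226294879/1465110011484 - 37905/18101 = -55530898821696241/26519956317871884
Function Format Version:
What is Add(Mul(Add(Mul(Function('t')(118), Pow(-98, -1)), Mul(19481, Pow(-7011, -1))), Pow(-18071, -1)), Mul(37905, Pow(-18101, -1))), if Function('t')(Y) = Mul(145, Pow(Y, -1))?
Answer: Rational(-55530898821696241, 26519956317871884) ≈ -2.0939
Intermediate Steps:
Add(Mul(Add(Mul(Function('t')(118), Pow(-98, -1)), Mul(19481, Pow(-7011, -1))), Pow(-18071, -1)), Mul(37905, Pow(-18101, -1))) = Add(Mul(Add(Mul(Mul(145, Pow(118, -1)), Pow(-98, -1)), Mul(19481, Pow(-7011, -1))), Pow(-18071, -1)), Mul(37905, Pow(-18101, -1))) = Add(Mul(Add(Mul(Mul(145, Rational(1, 118)), Rational(-1, 98)), Mul(19481, Rational(-1, 7011))), Rational(-1, 18071)), Mul(37905, Rational(-1, 18101))) = Add(Mul(Add(Mul(Rational(145, 118), Rational(-1, 98)), Rational(-19481, 7011)), Rational(-1, 18071)), Rational(-37905, 18101)) = Add(Mul(Add(Rational(-145, 11564), Rational(-19481, 7011)), Rational(-1, 18071)), Rational(-37905, 18101)) = Add(Mul(Rational(-226294879, 81075204), Rational(-1, 18071)), Rational(-37905, 18101)) = Add(Rational(226294879, 1465110011484), Rational(-37905, 18101)) = Rational(-55530898821696241, 26519956317871884)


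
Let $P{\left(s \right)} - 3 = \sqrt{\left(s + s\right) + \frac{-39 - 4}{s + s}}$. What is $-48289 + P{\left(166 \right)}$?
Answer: $-48286 + \frac{\sqrt{9145023}}{166} \approx -48268.0$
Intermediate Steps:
$P{\left(s \right)} = 3 + \sqrt{2 s - \frac{43}{2 s}}$ ($P{\left(s \right)} = 3 + \sqrt{\left(s + s\right) + \frac{-39 - 4}{s + s}} = 3 + \sqrt{2 s - \frac{43}{2 s}}$)
$-48289 + P{\left(166 \right)} = -48289 + \left(3 + \frac{\sqrt{- \frac{86}{166} + 8 \cdot 166}}{2}\right) = -48289 + \left(3 + \frac{\sqrt{\left(-86\right) \frac{1}{166} + 1328}}{2}\right) = -48289 + \left(3 + \frac{\sqrt{- \frac{43}{83} + 1328}}{2}\right) = -48289 + \left(3 + \frac{\sqrt{\frac{110181}{83}}}{2}\right) = -48289 + \left(3 + \frac{\frac{1}{83} \sqrt{9145023}}{2}\right) = -48289 + \left(3 + \frac{\sqrt{9145023}}{166}\right) = -48286 + \frac{\sqrt{9145023}}{166}$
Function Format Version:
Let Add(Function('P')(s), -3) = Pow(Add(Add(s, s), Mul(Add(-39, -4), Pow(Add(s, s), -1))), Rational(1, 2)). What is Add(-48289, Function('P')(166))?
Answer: Add(-48286, Mul(Rational(1, 166), Pow(9145023, Rational(1, 2)))) ≈ -48268.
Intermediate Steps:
Function('P')(s) = Add(3, Pow(Add(Mul(2, s), Mul(Rational(-43, 2), Pow(s, -1))), Rational(1, 2))) (Function('P')(s) = Add(3, Pow(Add(Add(s, s), Mul(Add(-39, -4), Pow(Add(s, s), -1))), Rational(1, 2))) = Add(3, Pow(Add(Mul(2, s), Mul(-43, Pow(Mul(2, s), -1))), Rational(1, 2))) = Add(3, Pow(Add(Mul(2, s), Mul(-43, Mul(Rational(1, 2), Pow(s, -1)))), Rational(1, 2))) = Add(3, Pow(Add(Mul(2, s), Mul(Rational(-43, 2), Pow(s, -1))), Rational(1, 2))))
Add(-48289, Function('P')(166)) = Add(-48289, Add(3, Mul(Rational(1, 2), Pow(Add(Mul(-86, Pow(166, -1)), Mul(8, 166)), Rational(1, 2))))) = Add(-48289, Add(3, Mul(Rational(1, 2), Pow(Add(Mul(-86, Rational(1, 166)), 1328), Rational(1, 2))))) = Add(-48289, Add(3, Mul(Rational(1, 2), Pow(Add(Rational(-43, 83), 1328), Rational(1, 2))))) = Add(-48289, Add(3, Mul(Rational(1, 2), Pow(Rational(110181, 83), Rational(1, 2))))) = Add(-48289, Add(3, Mul(Rational(1, 2), Mul(Rational(1, 83), Pow(9145023, Rational(1, 2)))))) = Add(-48289, Add(3, Mul(Rational(1, 166), Pow(9145023, Rational(1, 2))))) = Add(-48286, Mul(Rational(1, 166), Pow(9145023, Rational(1, 2))))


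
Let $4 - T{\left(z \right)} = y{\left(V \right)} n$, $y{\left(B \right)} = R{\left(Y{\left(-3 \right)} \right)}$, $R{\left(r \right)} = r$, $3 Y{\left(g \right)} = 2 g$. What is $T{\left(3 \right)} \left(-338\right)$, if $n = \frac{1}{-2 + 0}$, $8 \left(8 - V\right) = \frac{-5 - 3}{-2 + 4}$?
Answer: $-1014$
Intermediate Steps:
$Y{\left(g \right)} = \frac{2 g}{3}$
$V = \frac{17}{2}$ ($V = 8 - \frac{\left(-5 - 3\right) \frac{1}{-2 + 4}}{8} = 8 - \frac{\left(-8\right) \frac{1}{2}}{8} = 8 - - \frac{1}{2} = 8 + \frac{1}{2} = \frac{17}{2} \approx 8.5$)
$n = - \frac{1}{2}$ ($n = \frac{1}{-2} = - \frac{1}{2} \approx -0.5$)
$y{\left(B \right)} = -2$ ($y{\left(B \right)} = \frac{2}{3} \left(-3\right) = -2$)
$T{\left(z \right)} = 3$ ($T{\left(z \right)} = 4 - \left(-2\right) \left(- \frac{1}{2}\right) = 4 - 1 = 3$)
$T{\left(3 \right)} \left(-338\right) = 3 \left(-338\right) = -1014$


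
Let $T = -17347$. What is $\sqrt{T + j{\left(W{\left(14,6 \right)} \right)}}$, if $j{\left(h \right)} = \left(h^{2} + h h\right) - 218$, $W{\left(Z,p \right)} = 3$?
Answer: $i \sqrt{17547} \approx 132.47 i$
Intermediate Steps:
$j{\left(h \right)} = -218 + 2 h^{2}$ ($j{\left(h \right)} = \left(h^{2} + h^{2}\right) - 218 = 2 h^{2} - 218 = -218 + 2 h^{2}$)
$\sqrt{T + j{\left(W{\left(14,6 \right)} \right)}} = \sqrt{-17347 - \left(218 - 2 \cdot 3^{2}\right)} = \sqrt{-17347 + \left(-218 + 2 \cdot 9\right)} = \sqrt{-17347 + \left(-218 + 18\right)} = \sqrt{-17347 - 200} = \sqrt{-17547} = i \sqrt{17547}$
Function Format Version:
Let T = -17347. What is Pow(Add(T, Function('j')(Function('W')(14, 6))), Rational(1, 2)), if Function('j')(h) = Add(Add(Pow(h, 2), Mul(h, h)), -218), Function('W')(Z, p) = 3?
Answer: Mul(I, Pow(17547, Rational(1, 2))) ≈ Mul(132.47, I)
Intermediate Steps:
Function('j')(h) = Add(-218, Mul(2, Pow(h, 2))) (Function('j')(h) = Add(Add(Pow(h, 2), Pow(h, 2)), -218) = Add(Mul(2, Pow(h, 2)), -218) = Add(-218, Mul(2, Pow(h, 2))))
Pow(Add(T, Function('j')(Function('W')(14, 6))), Rational(1, 2)) = Pow(Add(-17347, Add(-218, Mul(2, Pow(3, 2)))), Rational(1, 2)) = Pow(Add(-17347, Add(-218, Mul(2, 9))), Rational(1, 2)) = Pow(Add(-17347, Add(-218, 18)), Rational(1, 2)) = Pow(Add(-17347, -200), Rational(1, 2)) = Pow(-17547, Rational(1, 2)) = Mul(I, Pow(17547, Rational(1, 2)))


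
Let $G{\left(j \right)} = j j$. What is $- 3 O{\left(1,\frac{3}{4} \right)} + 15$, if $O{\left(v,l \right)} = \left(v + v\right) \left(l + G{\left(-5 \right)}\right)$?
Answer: $- \frac{279}{2} \approx -139.5$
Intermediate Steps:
$G{\left(j \right)} = j^{2}$
$O{\left(v,l \right)} = 2 v \left(25 + l\right)$ ($O{\left(v,l \right)} = \left(v + v\right) \left(l + \left(-5\right)^{2}\right) = 2 v \left(l + 25\right) = 2 v \left(25 + l\right)$)
$- 3 O{\left(1,\frac{3}{4} \right)} + 15 = - 3 \cdot 2 \cdot 1 \left(25 + \frac{3}{4}\right) + 15 = - 3 \cdot 2 \cdot 1 \cdot \frac{103}{4} + 15 = \left(-3\right) \frac{103}{2} + 15 = - \frac{309}{2} + 15 = - \frac{279}{2}$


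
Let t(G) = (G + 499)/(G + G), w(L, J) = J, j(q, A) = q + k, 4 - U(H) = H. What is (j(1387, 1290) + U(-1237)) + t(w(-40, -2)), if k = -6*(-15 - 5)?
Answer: 10495/4 ≈ 2623.8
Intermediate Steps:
k = 120 (k = -6*(-20) = 120)
U(H) = 4 - H
j(q, A) = 120 + q (j(q, A) = q + 120 = 120 + q)
t(G) = (499 + G)/(2*G) (t(G) = (499 + G)/((2*G)) = (499 + G)*(1/(2*G)) = (499 + G)/(2*G))
(j(1387, 1290) + U(-1237)) + t(w(-40, -2)) = ((120 + 1387) + (4 - 1*(-1237))) + (1/2)*(499 - 2)/(-2) = (1507 + (4 + 1237)) + (1/2)*(-1/2)*497 = (1507 + 1241) - 497/4 = 2748 - 497/4 = 10495/4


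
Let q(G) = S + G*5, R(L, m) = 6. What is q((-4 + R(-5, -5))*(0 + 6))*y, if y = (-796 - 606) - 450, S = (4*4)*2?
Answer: -170384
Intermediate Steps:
S = 32 (S = 16*2 = 32)
y = -1852 (y = -1402 - 450 = -1852)
q(G) = 32 + 5*G (q(G) = 32 + G*5 = 32 + 5*G)
q((-4 + R(-5, -5))*(0 + 6))*y = (32 + 5*((-4 + 6)*(0 + 6)))*(-1852) = (32 + 5*(2*6))*(-1852) = (32 + 5*12)*(-1852) = (32 + 60)*(-1852) = 92*(-1852) = -170384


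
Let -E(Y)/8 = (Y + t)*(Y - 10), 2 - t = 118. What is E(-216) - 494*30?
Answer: -615076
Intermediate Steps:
t = -116 (t = 2 - 1*118 = 2 - 118 = -116)
E(Y) = -8*(-116 + Y)*(-10 + Y) (E(Y) = -8*(Y - 116)*(Y - 10) = -8*(-116 + Y)*(-10 + Y))
E(-216) - 494*30 = (-9280 - 8*(-216)**2 + 1008*(-216)) - 494*30 = (-9280 - 8*46656 - 217728) - 14820 = (-9280 - 373248 - 217728) - 14820 = -600256 - 14820 = -615076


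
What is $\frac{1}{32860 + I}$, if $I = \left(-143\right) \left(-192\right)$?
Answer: $\frac{1}{60316} \approx 1.6579 \cdot 10^{-5}$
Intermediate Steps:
$I = 27456$
$\frac{1}{32860 + I} = \frac{1}{32860 + 27456} = \frac{1}{60316}$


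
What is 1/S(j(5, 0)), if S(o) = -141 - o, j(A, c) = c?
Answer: -1/141 ≈ -0.0070922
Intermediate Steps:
1/S(j(5, 0)) = 1/(-141 - 1*0) = 1/(-141 + 0) = 1/(-141) = -1/141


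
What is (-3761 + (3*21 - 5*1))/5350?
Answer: -3703/5350 ≈ -0.69215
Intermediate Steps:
(-3761 + (3*21 - 5*1))/5350 = (-3761 + (63 - 5))*(1/5350) = (-3761 + 58)*(1/5350) = -3703*1/5350 = -3703/5350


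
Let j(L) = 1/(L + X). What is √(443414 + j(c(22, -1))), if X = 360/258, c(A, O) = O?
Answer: √128147377/17 ≈ 665.90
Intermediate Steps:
X = 60/43 (X = 360*(1/258) = 60/43 ≈ 1.3953)
j(L) = 1/(60/43 + L) (j(L) = 1/(L + 60/43) = 1/(60/43 + L))
√(443414 + j(c(22, -1))) = √(443414 + 43/(60 + 43*(-1))) = √(443414 + 43/(60 - 43)) = √(443414 + 43/17) = √(7538081/17) = √128147377/17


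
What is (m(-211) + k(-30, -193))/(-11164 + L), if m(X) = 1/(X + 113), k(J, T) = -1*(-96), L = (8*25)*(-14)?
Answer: -9407/1368472 ≈ -0.0068741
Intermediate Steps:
L = -2800 (L = 200*(-14) = -2800)
k(J, T) = 96
m(X) = 1/(113 + X)
(m(-211) + k(-30, -193))/(-11164 + L) = (1/(113 - 211) + 96)/(-11164 - 2800) = (1/(-98) + 96)/(-13964) = (-1/98 + 96)*(-1/13964) = (9407/98)*(-1/13964) = -9407/1368472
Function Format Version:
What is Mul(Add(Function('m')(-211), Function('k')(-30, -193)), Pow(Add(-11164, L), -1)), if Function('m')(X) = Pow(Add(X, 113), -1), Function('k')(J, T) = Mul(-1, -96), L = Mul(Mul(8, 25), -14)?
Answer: Rational(-9407, 1368472) ≈ -0.0068741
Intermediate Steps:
L = -2800 (L = Mul(200, -14) = -2800)
Function('k')(J, T) = 96
Function('m')(X) = Pow(Add(113, X), -1)
Mul(Add(Function('m')(-211), Function('k')(-30, -193)), Pow(Add(-11164, L), -1)) = Mul(Add(Pow(Add(113, -211), -1), 96), Pow(Add(-11164, -2800), -1)) = Mul(Add(Pow(-98, -1), 96), Pow(-13964, -1)) = Mul(Add(Rational(-1, 98), 96), Rational(-1, 13964)) = Mul(Rational(9407, 98), Rational(-1, 13964)) = Rational(-9407, 1368472)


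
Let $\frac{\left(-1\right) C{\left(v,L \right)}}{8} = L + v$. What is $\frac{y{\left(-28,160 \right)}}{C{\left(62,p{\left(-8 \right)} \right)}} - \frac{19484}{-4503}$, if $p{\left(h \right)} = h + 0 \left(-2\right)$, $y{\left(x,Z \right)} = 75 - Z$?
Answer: $\frac{2933281}{648432} \approx 4.5237$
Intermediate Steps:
$p{\left(h \right)} = h$ ($p{\left(h \right)} = h + 0 = h$)
$C{\left(v,L \right)} = - 8 L - 8 v$ ($C{\left(v,L \right)} = - 8 \left(L + v\right) = - 8 L - 8 v$)
$\frac{y{\left(-28,160 \right)}}{C{\left(62,p{\left(-8 \right)} \right)}} - \frac{19484}{-4503} = \frac{75 - 160}{\left(-8\right) \left(-8\right) - 496} - \frac{19484}{-4503} = \frac{75 - 160}{64 - 496} - - \frac{19484}{4503} = - \frac{85}{-432} + \frac{19484}{4503} = \left(-85\right) \left(- \frac{1}{432}\right) + \frac{19484}{4503} = \frac{85}{432} + \frac{19484}{4503} = \frac{2933281}{648432}$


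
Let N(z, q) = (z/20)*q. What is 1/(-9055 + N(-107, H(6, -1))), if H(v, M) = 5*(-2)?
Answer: -2/18003 ≈ -0.00011109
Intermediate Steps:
H(v, M) = -10
N(z, q) = q*z/20 (N(z, q) = (z*(1/20))*q = (z/20)*q = q*z/20)
1/(-9055 + N(-107, H(6, -1))) = 1/(-9055 + (1/20)*(-10)*(-107)) = 1/(-9055 + 107/2) = 1/(-18003/2) = -2/18003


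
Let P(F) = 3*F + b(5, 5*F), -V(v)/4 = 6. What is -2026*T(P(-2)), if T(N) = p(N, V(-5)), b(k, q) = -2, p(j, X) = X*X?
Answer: -1166976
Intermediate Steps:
V(v) = -24 (V(v) = -4*6 = -24)
p(j, X) = X²
P(F) = -2 + 3*F (P(F) = 3*F - 2 = -2 + 3*F)
T(N) = 576 (T(N) = (-24)² = 576)
-2026*T(P(-2)) = -2026*576 = -1166976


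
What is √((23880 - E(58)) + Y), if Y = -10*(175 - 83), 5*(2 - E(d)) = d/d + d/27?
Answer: 11*√15369/9 ≈ 151.52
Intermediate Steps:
E(d) = 9/5 - d/135 (E(d) = 2 - (d/d + d/27)/5 = 2 - (1 + d*(1/27))/5 = 2 - (1 + d/27)/5 = 2 + (-⅕ - d/135) = 9/5 - d/135)
Y = -920 (Y = -10*92 = -920)
√((23880 - E(58)) + Y) = √((23880 - (9/5 - 1/135*58)) - 920) = √((23880 - (9/5 - 58/135)) - 920) = √((23880 - 1*37/27) - 920) = √((23880 - 37/27) - 920) = √(644723/27 - 920) = √(619883/27) = 11*√15369/9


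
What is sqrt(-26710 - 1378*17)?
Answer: 2*I*sqrt(12534) ≈ 223.91*I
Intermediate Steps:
sqrt(-26710 - 1378*17) = sqrt(-26710 - 23426) = sqrt(-50136) = 2*I*sqrt(12534)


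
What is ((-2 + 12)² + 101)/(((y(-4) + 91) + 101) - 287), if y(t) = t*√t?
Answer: -19095/9089 + 1608*I/9089 ≈ -2.1009 + 0.17692*I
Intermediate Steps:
y(t) = t^(3/2)
((-2 + 12)² + 101)/(((y(-4) + 91) + 101) - 287) = ((-2 + 12)² + 101)/((((-4)^(3/2) + 91) + 101) - 287) = (10² + 101)/(((-8*I + 91) + 101) - 287) = (100 + 101)/(((91 - 8*I) + 101) - 287) = 201/((192 - 8*I) - 287) = 201/(-95 - 8*I) = 201*((-95 + 8*I)/9089) = 201*(-95 + 8*I)/9089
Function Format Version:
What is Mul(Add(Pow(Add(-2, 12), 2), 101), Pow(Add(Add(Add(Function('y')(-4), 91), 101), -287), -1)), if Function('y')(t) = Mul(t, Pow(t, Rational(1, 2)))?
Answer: Add(Rational(-19095, 9089), Mul(Rational(1608, 9089), I)) ≈ Add(-2.1009, Mul(0.17692, I))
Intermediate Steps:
Function('y')(t) = Pow(t, Rational(3, 2))
Mul(Add(Pow(Add(-2, 12), 2), 101), Pow(Add(Add(Add(Function('y')(-4), 91), 101), -287), -1)) = Mul(Add(Pow(Add(-2, 12), 2), 101), Pow(Add(Add(Add(Pow(-4, Rational(3, 2)), 91), 101), -287), -1)) = Mul(Add(Pow(10, 2), 101), Pow(Add(Add(Add(Mul(-8, I), 91), 101), -287), -1)) = Mul(Add(100, 101), Pow(Add(Add(Add(91, Mul(-8, I)), 101), -287), -1)) = Mul(201, Pow(Add(Add(192, Mul(-8, I)), -287), -1)) = Mul(201, Pow(Add(-95, Mul(-8, I)), -1)) = Mul(201, Mul(Rational(1, 9089), Add(-95, Mul(8, I)))) = Mul(Rational(201, 9089), Add(-95, Mul(8, I)))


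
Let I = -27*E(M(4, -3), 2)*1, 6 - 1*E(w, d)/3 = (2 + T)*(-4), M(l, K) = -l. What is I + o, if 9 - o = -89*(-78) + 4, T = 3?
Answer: -9043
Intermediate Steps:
E(w, d) = 78 (E(w, d) = 18 - 3*(2 + 3)*(-4) = 18 - 15*(-4) = 18 - 3*(-20) = 18 + 60 = 78)
I = -2106 (I = -27*78*1 = -2106*1 = -2106)
o = -6937 (o = 9 - (-89*(-78) + 4) = 9 - (6942 + 4) = 9 - 1*6946 = 9 - 6946 = -6937)
I + o = -2106 - 6937 = -9043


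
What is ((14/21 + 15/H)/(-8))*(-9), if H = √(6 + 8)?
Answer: ¾ + 135*√14/112 ≈ 5.2600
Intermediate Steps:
H = √14 ≈ 3.7417
((14/21 + 15/H)/(-8))*(-9) = ((14/21 + 15/(√14))/(-8))*(-9) = ((14*(1/21) + 15*(√14/14))*(-⅛))*(-9) = ((⅔ + 15*√14/14)*(-⅛))*(-9) = (-1/12 - 15*√14/112)*(-9) = ¾ + 135*√14/112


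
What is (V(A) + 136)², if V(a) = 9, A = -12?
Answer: 21025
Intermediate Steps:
(V(A) + 136)² = (9 + 136)² = 145² = 21025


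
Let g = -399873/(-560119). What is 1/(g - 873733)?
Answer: -560119/489394054354 ≈ -1.1445e-6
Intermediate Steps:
g = 399873/560119 (g = -399873*(-1/560119) = 399873/560119 ≈ 0.71391)
1/(g - 873733) = 1/(399873/560119 - 873733) = 1/(-489394054354/560119) = -560119/489394054354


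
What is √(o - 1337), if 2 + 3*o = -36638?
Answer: I*√121953/3 ≈ 116.41*I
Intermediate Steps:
o = -36640/3 (o = -⅔ + (⅓)*(-36638) = -⅔ - 36638/3 = -36640/3 ≈ -12213.)
√(o - 1337) = √(-36640/3 - 1337) = √(-40651/3) = I*√121953/3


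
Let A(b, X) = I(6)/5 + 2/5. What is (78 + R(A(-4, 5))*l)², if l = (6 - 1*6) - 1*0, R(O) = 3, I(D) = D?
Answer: 6084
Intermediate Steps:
A(b, X) = 8/5 (A(b, X) = 6/5 + 2/5 = 6*(⅕) + 2*(⅕) = 6/5 + ⅖ = 8/5)
l = 0 (l = (6 - 6) + 0 = 0 + 0 = 0)
(78 + R(A(-4, 5))*l)² = (78 + 3*0)² = (78 + 0)² = 78² = 6084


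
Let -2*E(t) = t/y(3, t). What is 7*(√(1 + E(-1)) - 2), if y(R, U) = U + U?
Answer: -14 + 7*√3/2 ≈ -7.9378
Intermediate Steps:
y(R, U) = 2*U
E(t) = -¼ (E(t) = -t/(2*(2*t)) = -t*1/(2*t)/2 = -½*½ = -¼)
7*(√(1 + E(-1)) - 2) = 7*(√(1 - ¼) - 2) = 7*(√(¾) - 2) = 7*(√3/2 - 2) = 7*(-2 + √3/2) = -14 + 7*√3/2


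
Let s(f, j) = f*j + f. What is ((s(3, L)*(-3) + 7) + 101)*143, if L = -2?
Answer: 16731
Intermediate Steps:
s(f, j) = f + f*j
((s(3, L)*(-3) + 7) + 101)*143 = (((3*(1 - 2))*(-3) + 7) + 101)*143 = (((3*(-1))*(-3) + 7) + 101)*143 = ((-3*(-3) + 7) + 101)*143 = ((9 + 7) + 101)*143 = (16 + 101)*143 = 117*143 = 16731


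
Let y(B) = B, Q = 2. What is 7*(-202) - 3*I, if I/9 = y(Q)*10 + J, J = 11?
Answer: -2251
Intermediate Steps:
I = 279 (I = 9*(2*10 + 11) = 9*(20 + 11) = 9*31 = 279)
7*(-202) - 3*I = 7*(-202) - 3*279 = -1414 - 1*837 = -1414 - 837 = -2251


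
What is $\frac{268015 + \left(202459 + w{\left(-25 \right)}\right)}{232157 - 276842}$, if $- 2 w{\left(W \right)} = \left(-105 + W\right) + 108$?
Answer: $- \frac{94097}{8937} \approx -10.529$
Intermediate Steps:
$w{\left(W \right)} = - \frac{3}{2} - \frac{W}{2}$ ($w{\left(W \right)} = - \frac{\left(-105 + W\right) + 108}{2} = - \frac{3 + W}{2} = - \frac{3}{2} - \frac{W}{2}$)
$\frac{268015 + \left(202459 + w{\left(-25 \right)}\right)}{232157 - 276842} = \frac{268015 + \left(202459 - -11\right)}{232157 - 276842} = \frac{268015 + \left(202459 + \left(- \frac{3}{2} + \frac{25}{2}\right)\right)}{-44685} = \left(268015 + \left(202459 + 11\right)\right) \left(- \frac{1}{44685}\right) = \left(268015 + 202470\right) \left(- \frac{1}{44685}\right) = 470485 \left(- \frac{1}{44685}\right) = - \frac{94097}{8937}$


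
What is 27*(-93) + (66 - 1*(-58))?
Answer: -2387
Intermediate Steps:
27*(-93) + (66 - 1*(-58)) = -2511 + (66 + 58) = -2511 + 124 = -2387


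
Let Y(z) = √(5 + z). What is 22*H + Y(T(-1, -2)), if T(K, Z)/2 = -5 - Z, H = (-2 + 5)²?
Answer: 198 + I ≈ 198.0 + 1.0*I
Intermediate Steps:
H = 9 (H = 3² = 9)
T(K, Z) = -10 - 2*Z (T(K, Z) = 2*(-5 - Z) = -10 - 2*Z)
22*H + Y(T(-1, -2)) = 22*9 + √(5 + (-10 - 2*(-2))) = 198 + √(5 + (-10 + 4)) = 198 + √(5 - 6) = 198 + √(-1) = 198 + I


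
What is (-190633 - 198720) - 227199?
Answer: -616552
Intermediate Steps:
(-190633 - 198720) - 227199 = -389353 - 227199 = -616552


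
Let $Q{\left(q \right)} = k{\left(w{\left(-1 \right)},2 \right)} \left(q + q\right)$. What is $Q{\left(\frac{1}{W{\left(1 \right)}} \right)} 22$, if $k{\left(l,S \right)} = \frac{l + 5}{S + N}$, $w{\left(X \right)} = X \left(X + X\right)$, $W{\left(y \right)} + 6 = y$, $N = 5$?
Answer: $- \frac{44}{5} \approx -8.8$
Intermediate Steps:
$W{\left(y \right)} = -6 + y$
$w{\left(X \right)} = 2 X^{2}$ ($w{\left(X \right)} = X 2 X = 2 X^{2}$)
$k{\left(l,S \right)} = \frac{5 + l}{5 + S}$ ($k{\left(l,S \right)} = \frac{l + 5}{S + 5} = \frac{5 + l}{5 + S}$)
$Q{\left(q \right)} = 2 q$ ($Q{\left(q \right)} = \frac{5 + 2 \left(-1\right)^{2}}{5 + 2} \left(q + q\right) = \frac{5 + 2 \cdot 1}{7} \cdot 2 q = \frac{5 + 2}{7} \cdot 2 q = \frac{1}{7} \cdot 7 \cdot 2 q = 1 \cdot 2 q = 2 q$)
$Q{\left(\frac{1}{W{\left(1 \right)}} \right)} 22 = \frac{2}{-6 + 1} \cdot 22 = \frac{2}{-5} \cdot 22 = 2 \left(- \frac{1}{5}\right) 22 = \left(- \frac{2}{5}\right) 22 = - \frac{44}{5}$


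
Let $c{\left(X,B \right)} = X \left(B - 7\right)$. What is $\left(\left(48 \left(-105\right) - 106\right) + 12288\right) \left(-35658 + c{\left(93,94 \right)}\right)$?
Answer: $-196883514$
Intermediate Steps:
$c{\left(X,B \right)} = X \left(-7 + B\right)$ ($c{\left(X,B \right)} = X \left(B - 7\right) = X \left(-7 + B\right)$)
$\left(\left(48 \left(-105\right) - 106\right) + 12288\right) \left(-35658 + c{\left(93,94 \right)}\right) = \left(\left(48 \left(-105\right) - 106\right) + 12288\right) \left(-35658 + 93 \left(-7 + 94\right)\right) = \left(\left(-5040 - 106\right) + 12288\right) \left(-35658 + 93 \cdot 87\right) = \left(-5146 + 12288\right) \left(-35658 + 8091\right) = 7142 \left(-27567\right) = -196883514$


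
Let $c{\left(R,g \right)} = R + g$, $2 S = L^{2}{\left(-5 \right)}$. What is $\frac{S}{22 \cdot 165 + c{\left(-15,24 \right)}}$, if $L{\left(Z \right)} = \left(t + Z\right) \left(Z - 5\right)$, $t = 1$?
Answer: $\frac{800}{3639} \approx 0.21984$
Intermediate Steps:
$L{\left(Z \right)} = \left(1 + Z\right) \left(-5 + Z\right)$ ($L{\left(Z \right)} = \left(1 + Z\right) \left(Z - 5\right) = \left(1 + Z\right) \left(-5 + Z\right)$)
$S = 800$ ($S = \frac{\left(-5 + \left(-5\right)^{2} - -20\right)^{2}}{2} = \frac{\left(-5 + 25 + 20\right)^{2}}{2} = \frac{40^{2}}{2} = \frac{1}{2} \cdot 1600 = 800$)
$\frac{S}{22 \cdot 165 + c{\left(-15,24 \right)}} = \frac{1}{22 \cdot 165 + \left(-15 + 24\right)} 800 = \frac{1}{3630 + 9} \cdot 800 = \frac{1}{3639} \cdot 800 = \frac{800}{3639}$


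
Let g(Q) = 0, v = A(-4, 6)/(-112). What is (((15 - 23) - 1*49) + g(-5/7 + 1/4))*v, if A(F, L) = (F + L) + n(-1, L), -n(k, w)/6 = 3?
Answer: -57/7 ≈ -8.1429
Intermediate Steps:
n(k, w) = -18 (n(k, w) = -6*3 = -18)
A(F, L) = -18 + F + L (A(F, L) = (F + L) - 18 = -18 + F + L)
v = ⅐ (v = (-18 - 4 + 6)/(-112) = -16*(-1/112) = ⅐ ≈ 0.14286)
(((15 - 23) - 1*49) + g(-5/7 + 1/4))*v = (((15 - 23) - 1*49) + 0)*(⅐) = ((-8 - 49) + 0)*(⅐) = (-57 + 0)*(⅐) = -57*⅐ = -57/7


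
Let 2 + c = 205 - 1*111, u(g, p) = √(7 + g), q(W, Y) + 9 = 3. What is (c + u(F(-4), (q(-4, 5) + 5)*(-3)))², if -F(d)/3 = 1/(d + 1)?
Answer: 8472 + 368*√2 ≈ 8992.4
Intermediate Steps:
q(W, Y) = -6 (q(W, Y) = -9 + 3 = -6)
F(d) = -3/(1 + d) (F(d) = -3/(d + 1) = -3/(1 + d))
c = 92 (c = -2 + (205 - 1*111) = -2 + (205 - 111) = -2 + 94 = 92)
(c + u(F(-4), (q(-4, 5) + 5)*(-3)))² = (92 + √(7 - 3/(1 - 4)))² = (92 + √(7 - 3/(-3)))² = (92 + √(7 - 3*(-⅓)))² = (92 + √(7 + 1))² = (92 + √8)² = (92 + 2*√2)²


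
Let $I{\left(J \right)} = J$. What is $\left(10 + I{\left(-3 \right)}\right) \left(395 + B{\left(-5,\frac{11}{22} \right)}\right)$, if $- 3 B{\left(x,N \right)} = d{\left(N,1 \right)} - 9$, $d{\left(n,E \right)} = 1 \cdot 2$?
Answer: $\frac{8344}{3} \approx 2781.3$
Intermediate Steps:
$d{\left(n,E \right)} = 2$
$B{\left(x,N \right)} = \frac{7}{3}$ ($B{\left(x,N \right)} = - \frac{2 - 9}{3} = \left(- \frac{1}{3}\right) \left(-7\right) = \frac{7}{3}$)
$\left(10 + I{\left(-3 \right)}\right) \left(395 + B{\left(-5,\frac{11}{22} \right)}\right) = \left(10 - 3\right) \left(395 + \frac{7}{3}\right) = 7 \cdot \frac{1192}{3} = \frac{8344}{3}$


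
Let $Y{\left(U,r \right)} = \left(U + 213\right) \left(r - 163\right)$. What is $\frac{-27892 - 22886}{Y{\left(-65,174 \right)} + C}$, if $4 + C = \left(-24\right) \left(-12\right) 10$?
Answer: $- \frac{25389}{2252} \approx -11.274$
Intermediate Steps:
$Y{\left(U,r \right)} = \left(-163 + r\right) \left(213 + U\right)$ ($Y{\left(U,r \right)} = \left(213 + U\right) \left(-163 + r\right) = \left(-163 + r\right) \left(213 + U\right)$)
$C = 2876$ ($C = -4 + \left(-24\right) \left(-12\right) 10 = -4 + 288 \cdot 10 = -4 + 2880 = 2876$)
$\frac{-27892 - 22886}{Y{\left(-65,174 \right)} + C} = \frac{-27892 - 22886}{\left(-34719 - -10595 + 213 \cdot 174 - 11310\right) + 2876} = - \frac{50778}{\left(-34719 + 10595 + 37062 - 11310\right) + 2876} = - \frac{50778}{1628 + 2876} = - \frac{50778}{4504} = \left(-50778\right) \frac{1}{4504} = - \frac{25389}{2252}$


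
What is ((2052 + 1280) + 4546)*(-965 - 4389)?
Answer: -42178812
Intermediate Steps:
((2052 + 1280) + 4546)*(-965 - 4389) = (3332 + 4546)*(-5354) = 7878*(-5354) = -42178812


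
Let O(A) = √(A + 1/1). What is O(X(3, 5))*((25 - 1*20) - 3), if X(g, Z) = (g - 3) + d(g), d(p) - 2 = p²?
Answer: 4*√3 ≈ 6.9282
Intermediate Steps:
d(p) = 2 + p²
X(g, Z) = -1 + g + g² (X(g, Z) = (g - 3) + (2 + g²) = (-3 + g) + (2 + g²) = -1 + g + g²)
O(A) = √(1 + A) (O(A) = √(A + 1*1) = √(A + 1) = √(1 + A))
O(X(3, 5))*((25 - 1*20) - 3) = √(1 + (-1 + 3 + 3²))*((25 - 1*20) - 3) = √(1 + (-1 + 3 + 9))*((25 - 20) - 3) = √(1 + 11)*(5 - 3) = √12*2 = (2*√3)*2 = 4*√3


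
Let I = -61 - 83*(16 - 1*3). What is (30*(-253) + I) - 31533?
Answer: -40263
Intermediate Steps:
I = -1140 (I = -61 - 83*(16 - 3) = -61 - 83*13 = -61 - 1079 = -1140)
(30*(-253) + I) - 31533 = (30*(-253) - 1140) - 31533 = (-7590 - 1140) - 31533 = -8730 - 31533 = -40263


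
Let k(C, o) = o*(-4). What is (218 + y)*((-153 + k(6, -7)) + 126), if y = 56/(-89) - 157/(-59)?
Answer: 1155387/5251 ≈ 220.03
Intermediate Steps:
k(C, o) = -4*o
y = 10669/5251 (y = 56*(-1/89) - 157*(-1/59) = -56/89 + 157/59 = 10669/5251 ≈ 2.0318)
(218 + y)*((-153 + k(6, -7)) + 126) = (218 + 10669/5251)*((-153 - 4*(-7)) + 126) = 1155387*((-153 + 28) + 126)/5251 = 1155387*(-125 + 126)/5251 = (1155387/5251)*1 = 1155387/5251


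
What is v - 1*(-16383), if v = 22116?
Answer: 38499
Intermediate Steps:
v - 1*(-16383) = 22116 - 1*(-16383) = 22116 + 16383 = 38499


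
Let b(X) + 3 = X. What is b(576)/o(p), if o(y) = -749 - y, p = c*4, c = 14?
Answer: -573/805 ≈ -0.71180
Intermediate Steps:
b(X) = -3 + X
p = 56 (p = 14*4 = 56)
b(576)/o(p) = (-3 + 576)/(-749 - 1*56) = 573/(-749 - 56) = 573/(-805) = 573*(-1/805) = -573/805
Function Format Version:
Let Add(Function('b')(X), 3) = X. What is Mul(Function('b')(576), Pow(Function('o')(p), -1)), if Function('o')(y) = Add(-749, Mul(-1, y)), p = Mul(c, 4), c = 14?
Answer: Rational(-573, 805) ≈ -0.71180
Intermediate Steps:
Function('b')(X) = Add(-3, X)
p = 56 (p = Mul(14, 4) = 56)
Mul(Function('b')(576), Pow(Function('o')(p), -1)) = Mul(Add(-3, 576), Pow(Add(-749, Mul(-1, 56)), -1)) = Mul(573, Pow(Add(-749, -56), -1)) = Mul(573, Pow(-805, -1)) = Mul(573, Rational(-1, 805)) = Rational(-573, 805)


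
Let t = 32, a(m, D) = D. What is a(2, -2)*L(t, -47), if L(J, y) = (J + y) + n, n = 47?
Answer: -64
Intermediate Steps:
L(J, y) = 47 + J + y (L(J, y) = (J + y) + 47 = 47 + J + y)
a(2, -2)*L(t, -47) = -2*(47 + 32 - 47) = -2*32 = -64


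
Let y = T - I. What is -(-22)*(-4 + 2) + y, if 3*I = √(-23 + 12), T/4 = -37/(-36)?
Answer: -359/9 - I*√11/3 ≈ -39.889 - 1.1055*I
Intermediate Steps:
T = 37/9 (T = 4*(-37/(-36)) = 4*(-37*(-1/36)) = 4*(37/36) = 37/9 ≈ 4.1111)
I = I*√11/3 (I = √(-23 + 12)/3 = √(-11)/3 = (I*√11)/3 = I*√11/3 ≈ 1.1055*I)
y = 37/9 - I*√11/3 ≈ 4.1111 - 1.1055*I
-(-22)*(-4 + 2) + y = -(-22)*(-4 + 2) + (37/9 - I*√11/3) = -(-22)*(-2) + (37/9 - I*√11/3) = -22*2 + (37/9 - I*√11/3) = -44 + (37/9 - I*√11/3) = -359/9 - I*√11/3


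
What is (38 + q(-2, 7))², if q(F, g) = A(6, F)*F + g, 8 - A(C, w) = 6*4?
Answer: 5929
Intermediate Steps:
A(C, w) = -16 (A(C, w) = 8 - 6*4 = 8 - 1*24 = 8 - 24 = -16)
q(F, g) = g - 16*F (q(F, g) = -16*F + g = g - 16*F)
(38 + q(-2, 7))² = (38 + (7 - 16*(-2)))² = (38 + (7 + 32))² = (38 + 39)² = 77² = 5929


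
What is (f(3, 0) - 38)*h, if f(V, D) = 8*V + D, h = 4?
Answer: -56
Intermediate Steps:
f(V, D) = D + 8*V
(f(3, 0) - 38)*h = ((0 + 8*3) - 38)*4 = ((0 + 24) - 38)*4 = (24 - 38)*4 = -14*4 = -56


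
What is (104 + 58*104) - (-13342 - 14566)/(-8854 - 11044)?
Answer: 61033110/9949 ≈ 6134.6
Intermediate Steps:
(104 + 58*104) - (-13342 - 14566)/(-8854 - 11044) = (104 + 6032) - (-27908)/(-19898) = 6136 - (-27908)*(-1)/19898 = 6136 - 1*13954/9949 = 6136 - 13954/9949 = 61033110/9949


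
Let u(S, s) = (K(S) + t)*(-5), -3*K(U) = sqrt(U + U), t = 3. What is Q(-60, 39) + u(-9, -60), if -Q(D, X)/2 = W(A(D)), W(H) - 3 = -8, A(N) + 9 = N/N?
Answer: -5 + 5*I*sqrt(2) ≈ -5.0 + 7.0711*I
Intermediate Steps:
A(N) = -8 (A(N) = -9 + N/N = -9 + 1 = -8)
K(U) = -sqrt(2)*sqrt(U)/3 (K(U) = -sqrt(U + U)/3 = -sqrt(2)*sqrt(U)/3)
W(H) = -5 (W(H) = 3 - 8 = -5)
Q(D, X) = 10 (Q(D, X) = -2*(-5) = 10)
u(S, s) = -15 + 5*sqrt(2)*sqrt(S)/3 (u(S, s) = (-sqrt(2)*sqrt(S)/3 + 3)*(-5) = (3 - sqrt(2)*sqrt(S)/3)*(-5) = -15 + 5*sqrt(2)*sqrt(S)/3)
Q(-60, 39) + u(-9, -60) = 10 + (-15 + 5*sqrt(2)*sqrt(-9)/3) = 10 + (-15 + 5*sqrt(2)*(3*I)/3) = 10 + (-15 + 5*I*sqrt(2)) = -5 + 5*I*sqrt(2)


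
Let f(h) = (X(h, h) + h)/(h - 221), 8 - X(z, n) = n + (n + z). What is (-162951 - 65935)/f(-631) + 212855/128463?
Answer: 12525975987793/81574005 ≈ 1.5355e+5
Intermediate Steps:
X(z, n) = 8 - z - 2*n (X(z, n) = 8 - (n + (n + z)) = 8 - (z + 2*n) = 8 + (-z - 2*n) = 8 - z - 2*n)
f(h) = (8 - 2*h)/(-221 + h) (f(h) = ((8 - h - 2*h) + h)/(h - 221) = ((8 - 3*h) + h)/(-221 + h) = (8 - 2*h)/(-221 + h))
(-162951 - 65935)/f(-631) + 212855/128463 = (-162951 - 65935)/((2*(4 - 1*(-631))/(-221 - 631))) + 212855/128463 = -228886*(-426/(4 + 631)) + 212855*(1/128463) = -228886/(2*(-1/852)*635) + 212855/128463 = -228886/(-635/426) + 212855/128463 = -228886*(-426/635) + 212855/128463 = 97505436/635 + 212855/128463 = 12525975987793/81574005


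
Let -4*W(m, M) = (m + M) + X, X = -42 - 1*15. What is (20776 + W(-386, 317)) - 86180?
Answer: -130745/2 ≈ -65373.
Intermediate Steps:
X = -57 (X = -42 - 15 = -57)
W(m, M) = 57/4 - M/4 - m/4 (W(m, M) = -((m + M) - 57)/4 = -((M + m) - 57)/4 = -(-57 + M + m)/4 = 57/4 - M/4 - m/4)
(20776 + W(-386, 317)) - 86180 = (20776 + (57/4 - ¼*317 - ¼*(-386))) - 86180 = (20776 + (57/4 - 317/4 + 193/2)) - 86180 = (20776 + 63/2) - 86180 = 41615/2 - 86180 = -130745/2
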